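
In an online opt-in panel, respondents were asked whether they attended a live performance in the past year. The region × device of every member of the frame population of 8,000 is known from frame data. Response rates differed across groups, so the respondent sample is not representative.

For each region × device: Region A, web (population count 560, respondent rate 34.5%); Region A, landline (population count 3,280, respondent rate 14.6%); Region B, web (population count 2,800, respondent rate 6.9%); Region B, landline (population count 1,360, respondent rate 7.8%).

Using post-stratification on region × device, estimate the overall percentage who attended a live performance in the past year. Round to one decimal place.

12.1%

Weight each group's respondent value by its population share:
  Region A, web: (560/8,000) × 34.5 = 2.415
  Region A, landline: (3,280/8,000) × 14.6 = 5.986
  Region B, web: (2,800/8,000) × 6.9 = 2.415
  Region B, landline: (1,360/8,000) × 7.8 = 1.326
Post-stratified estimate = 12.142 → 12.1%.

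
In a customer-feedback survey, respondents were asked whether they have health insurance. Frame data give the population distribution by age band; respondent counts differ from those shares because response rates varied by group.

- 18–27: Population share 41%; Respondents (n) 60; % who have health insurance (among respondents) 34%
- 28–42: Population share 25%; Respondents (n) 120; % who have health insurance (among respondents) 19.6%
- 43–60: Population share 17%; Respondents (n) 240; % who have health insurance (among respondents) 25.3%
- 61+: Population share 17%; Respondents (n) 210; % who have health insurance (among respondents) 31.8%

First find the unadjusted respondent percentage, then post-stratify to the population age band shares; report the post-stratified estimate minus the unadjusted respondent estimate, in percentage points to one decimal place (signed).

Without adjustment, the pooled respondent share is:
  (60/630)×34 + (120/630)×19.6 + (240/630)×25.3 + (210/630)×31.8 = 27.2095%
Post-stratifying to population shares instead:
  0.41×34 + 0.25×19.6 + 0.17×25.3 + 0.17×31.8 = 28.547%
Difference = 28.547 − 27.2095 = 1.3375 pp.

+1.3 percentage points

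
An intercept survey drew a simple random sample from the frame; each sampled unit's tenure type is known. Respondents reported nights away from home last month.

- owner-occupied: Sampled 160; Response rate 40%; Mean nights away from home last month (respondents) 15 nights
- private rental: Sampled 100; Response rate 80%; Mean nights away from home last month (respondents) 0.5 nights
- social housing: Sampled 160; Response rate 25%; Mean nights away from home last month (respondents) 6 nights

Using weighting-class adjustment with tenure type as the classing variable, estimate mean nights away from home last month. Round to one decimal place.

Each respondent's weight = sampled/responded in their class; summing within a class gives n_sampled, so:
  owner-occupied: 160 × 15 = 2400
  private rental: 100 × 0.5 = 50
  social housing: 160 × 6 = 960
Adjusted estimate = 3410 / 420 = 8.11905 → 8.1.

8.1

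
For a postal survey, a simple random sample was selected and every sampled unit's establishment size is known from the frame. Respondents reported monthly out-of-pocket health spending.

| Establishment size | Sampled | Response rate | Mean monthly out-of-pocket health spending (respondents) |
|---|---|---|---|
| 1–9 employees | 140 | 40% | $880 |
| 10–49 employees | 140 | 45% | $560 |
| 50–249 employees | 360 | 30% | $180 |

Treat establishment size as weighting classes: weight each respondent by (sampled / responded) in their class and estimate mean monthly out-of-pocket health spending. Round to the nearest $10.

Each respondent's weight = sampled/responded in their class; summing within a class gives n_sampled, so:
  1–9 employees: 140 × 880 = 123,200
  10–49 employees: 140 × 560 = 78,400
  50–249 employees: 360 × 180 = 64,800
Adjusted estimate = 266,400 / 640 = 416.25 → $420.

$420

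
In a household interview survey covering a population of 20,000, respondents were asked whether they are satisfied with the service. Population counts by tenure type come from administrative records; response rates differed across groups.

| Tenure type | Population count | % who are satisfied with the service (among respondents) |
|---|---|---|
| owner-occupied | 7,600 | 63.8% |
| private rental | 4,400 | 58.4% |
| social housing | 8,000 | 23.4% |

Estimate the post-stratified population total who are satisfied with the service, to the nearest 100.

9,300

Each cell contributes its population count × the respondent rate:
  owner-occupied: 7,600 × 63.8% = 4848.8
  private rental: 4,400 × 58.4% = 2569.6
  social housing: 8,000 × 23.4% = 1872
Estimated total = 9290.4 → 9,300.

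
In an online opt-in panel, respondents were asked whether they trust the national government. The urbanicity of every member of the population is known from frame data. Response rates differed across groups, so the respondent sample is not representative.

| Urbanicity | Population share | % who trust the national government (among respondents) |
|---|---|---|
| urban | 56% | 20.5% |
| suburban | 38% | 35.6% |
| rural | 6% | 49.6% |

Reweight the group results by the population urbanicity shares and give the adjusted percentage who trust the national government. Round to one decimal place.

Weight each group's respondent value by its population share:
  urban: 0.56 × 20.5 = 11.48
  suburban: 0.38 × 35.6 = 13.528
  rural: 0.06 × 49.6 = 2.976
Post-stratified estimate = 27.984 → 28.0%.

28.0%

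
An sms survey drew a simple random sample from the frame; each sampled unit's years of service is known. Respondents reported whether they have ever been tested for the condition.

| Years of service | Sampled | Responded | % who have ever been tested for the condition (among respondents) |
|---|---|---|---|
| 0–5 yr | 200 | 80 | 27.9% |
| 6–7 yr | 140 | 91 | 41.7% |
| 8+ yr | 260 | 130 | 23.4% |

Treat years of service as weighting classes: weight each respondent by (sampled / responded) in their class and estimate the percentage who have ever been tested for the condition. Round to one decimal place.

Response rates by class: 0–5 yr 80/200 = 40%, 6–7 yr 91/140 = 65%, 8+ yr 130/260 = 50%.
Inverse-response-rate weighting restores each class to its sampled count, so class totals weight by n_sampled:
  0–5 yr: 200 × 27.9 = 5580
  6–7 yr: 140 × 41.7 = 5838
  8+ yr: 260 × 23.4 = 6084
Adjusted estimate = 17,502 / 600 = 29.17 → 29.2%.

29.2%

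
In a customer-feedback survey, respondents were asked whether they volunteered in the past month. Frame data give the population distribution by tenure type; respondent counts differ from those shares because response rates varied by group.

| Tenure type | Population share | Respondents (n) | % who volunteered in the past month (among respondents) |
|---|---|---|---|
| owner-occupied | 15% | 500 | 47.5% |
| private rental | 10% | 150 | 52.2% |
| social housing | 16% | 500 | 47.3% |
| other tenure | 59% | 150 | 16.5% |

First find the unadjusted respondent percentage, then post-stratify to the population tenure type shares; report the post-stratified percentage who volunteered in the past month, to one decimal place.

Unadjusted (pooled respondent) estimate weights by respondent counts:
  (500/1300)×47.5 + (150/1300)×52.2 + (500/1300)×47.3 + (150/1300)×16.5 = 44.3885%
Post-stratifying to population shares instead:
  0.15×47.5 + 0.1×52.2 + 0.16×47.3 + 0.59×16.5 = 29.648%

29.6%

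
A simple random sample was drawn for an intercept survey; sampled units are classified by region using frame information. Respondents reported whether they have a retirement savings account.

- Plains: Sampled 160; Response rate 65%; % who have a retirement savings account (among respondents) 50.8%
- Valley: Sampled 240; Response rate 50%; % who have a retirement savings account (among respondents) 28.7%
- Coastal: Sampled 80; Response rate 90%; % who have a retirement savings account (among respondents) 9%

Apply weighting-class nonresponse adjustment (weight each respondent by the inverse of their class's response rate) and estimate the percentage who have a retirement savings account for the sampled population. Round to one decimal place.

32.8%

Weighting each respondent by the inverse class response rate inflates each class back to its sampled size, so the class weight is n_sampled:
  Plains: 160 × 50.8 = 8128
  Valley: 240 × 28.7 = 6888
  Coastal: 80 × 9 = 720
Adjusted estimate = 15,736 / 480 = 32.7833 → 32.8%.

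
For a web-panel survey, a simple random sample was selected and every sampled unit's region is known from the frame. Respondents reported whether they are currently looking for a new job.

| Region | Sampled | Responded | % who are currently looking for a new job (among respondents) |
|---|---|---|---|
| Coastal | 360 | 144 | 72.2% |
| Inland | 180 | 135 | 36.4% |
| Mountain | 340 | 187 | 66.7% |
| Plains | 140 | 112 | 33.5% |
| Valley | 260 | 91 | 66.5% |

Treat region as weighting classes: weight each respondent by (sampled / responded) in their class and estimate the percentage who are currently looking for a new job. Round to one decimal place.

Class response rates: Coastal 144/360 = 40%, Inland 135/180 = 75%, Mountain 187/340 = 55%, Plains 112/140 = 80%, Valley 91/260 = 35%.
Weighting each respondent by the inverse class response rate inflates each class back to its sampled size, so the class weight is n_sampled:
  Coastal: 360 × 72.2 = 25,992
  Inland: 180 × 36.4 = 6552
  Mountain: 340 × 66.7 = 22,678
  Plains: 140 × 33.5 = 4690
  Valley: 260 × 66.5 = 17,290
Adjusted estimate = 77,202 / 1,280 = 60.3141 → 60.3%.

60.3%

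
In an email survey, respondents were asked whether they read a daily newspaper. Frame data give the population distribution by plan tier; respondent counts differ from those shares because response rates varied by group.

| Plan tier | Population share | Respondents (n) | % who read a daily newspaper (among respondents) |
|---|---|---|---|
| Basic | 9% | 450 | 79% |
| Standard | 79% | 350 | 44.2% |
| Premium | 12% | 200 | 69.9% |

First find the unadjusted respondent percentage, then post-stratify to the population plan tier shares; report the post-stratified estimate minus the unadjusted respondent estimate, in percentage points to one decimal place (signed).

-14.6 percentage points

Without adjustment, the pooled respondent share is:
  (450/1000)×79 + (350/1000)×44.2 + (200/1000)×69.9 = 65%
Reweighting by population plan tier shares:
  0.09×79 + 0.79×44.2 + 0.12×69.9 = 50.416%
Difference = 50.416 − 65 = -14.584 pp.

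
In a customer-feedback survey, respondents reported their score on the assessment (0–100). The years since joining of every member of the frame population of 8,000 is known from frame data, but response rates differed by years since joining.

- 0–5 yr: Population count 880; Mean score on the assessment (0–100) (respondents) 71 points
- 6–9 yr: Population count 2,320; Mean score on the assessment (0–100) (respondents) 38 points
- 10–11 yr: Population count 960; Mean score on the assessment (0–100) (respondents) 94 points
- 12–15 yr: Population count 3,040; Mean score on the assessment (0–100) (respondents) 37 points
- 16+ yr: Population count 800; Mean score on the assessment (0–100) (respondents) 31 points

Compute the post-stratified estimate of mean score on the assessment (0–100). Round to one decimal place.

Post-stratification weights by population share, not respondent share:
  0–5 yr: (880/8,000) × 71 = 7.81
  6–9 yr: (2,320/8,000) × 38 = 11.02
  10–11 yr: (960/8,000) × 94 = 11.28
  12–15 yr: (3,040/8,000) × 37 = 14.06
  16+ yr: (800/8,000) × 31 = 3.1
Post-stratified estimate = 47.27 → 47.3.

47.3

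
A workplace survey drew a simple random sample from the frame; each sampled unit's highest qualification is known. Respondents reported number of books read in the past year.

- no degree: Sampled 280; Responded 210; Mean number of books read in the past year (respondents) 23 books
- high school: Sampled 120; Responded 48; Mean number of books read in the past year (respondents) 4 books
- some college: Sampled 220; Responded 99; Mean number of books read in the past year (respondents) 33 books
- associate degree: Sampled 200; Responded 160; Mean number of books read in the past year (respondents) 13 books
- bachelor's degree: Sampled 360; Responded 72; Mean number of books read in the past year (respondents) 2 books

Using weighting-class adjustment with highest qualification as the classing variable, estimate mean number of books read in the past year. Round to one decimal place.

14.8

Class response rates: no degree 210/280 = 75%, high school 48/120 = 40%, some college 99/220 = 45%, associate degree 160/200 = 80%, bachelor's degree 72/360 = 20%.
With weight = n_sampled/n_responded per class, the weighted class total is n_sampled:
  no degree: 280 × 23 = 6440
  high school: 120 × 4 = 480
  some college: 220 × 33 = 7260
  associate degree: 200 × 13 = 2600
  bachelor's degree: 360 × 2 = 720
Adjusted estimate = 17,500 / 1,180 = 14.8305 → 14.8.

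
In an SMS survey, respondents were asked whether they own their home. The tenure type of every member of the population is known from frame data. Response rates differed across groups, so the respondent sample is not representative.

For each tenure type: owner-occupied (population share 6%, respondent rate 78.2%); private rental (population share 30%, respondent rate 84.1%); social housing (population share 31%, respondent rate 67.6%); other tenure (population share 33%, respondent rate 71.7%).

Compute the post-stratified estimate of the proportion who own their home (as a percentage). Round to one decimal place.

Post-stratification weights by population share, not respondent share:
  owner-occupied: 0.06 × 78.2 = 4.692
  private rental: 0.3 × 84.1 = 25.23
  social housing: 0.31 × 67.6 = 20.956
  other tenure: 0.33 × 71.7 = 23.661
Post-stratified estimate = 74.539 → 74.5%.

74.5%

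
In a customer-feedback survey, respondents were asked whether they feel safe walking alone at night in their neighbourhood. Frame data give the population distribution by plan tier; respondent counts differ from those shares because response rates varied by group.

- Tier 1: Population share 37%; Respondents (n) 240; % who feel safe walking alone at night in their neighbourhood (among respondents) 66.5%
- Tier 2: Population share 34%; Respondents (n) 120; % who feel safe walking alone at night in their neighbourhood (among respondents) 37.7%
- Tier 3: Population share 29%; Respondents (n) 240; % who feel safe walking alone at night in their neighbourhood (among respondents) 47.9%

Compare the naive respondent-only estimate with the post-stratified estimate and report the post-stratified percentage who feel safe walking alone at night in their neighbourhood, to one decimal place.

51.3%

Naive respondent-only estimate (weights = respondent counts):
  (240/600)×66.5 + (120/600)×37.7 + (240/600)×47.9 = 53.3%
Post-stratified estimate weights by population shares:
  0.37×66.5 + 0.34×37.7 + 0.29×47.9 = 51.314%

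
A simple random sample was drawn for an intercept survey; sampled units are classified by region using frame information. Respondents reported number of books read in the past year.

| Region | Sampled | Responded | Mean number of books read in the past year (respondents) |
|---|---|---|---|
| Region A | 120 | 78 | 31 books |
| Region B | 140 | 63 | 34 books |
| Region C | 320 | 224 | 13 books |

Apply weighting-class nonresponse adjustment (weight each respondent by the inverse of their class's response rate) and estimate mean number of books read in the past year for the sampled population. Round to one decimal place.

21.8

Class response rates: Region A 78/120 = 65%, Region B 63/140 = 45%, Region C 224/320 = 70%.
Each respondent's weight = sampled/responded in their class; summing within a class gives n_sampled, so:
  Region A: 120 × 31 = 3720
  Region B: 140 × 34 = 4760
  Region C: 320 × 13 = 4160
Adjusted estimate = 12,640 / 580 = 21.7931 → 21.8.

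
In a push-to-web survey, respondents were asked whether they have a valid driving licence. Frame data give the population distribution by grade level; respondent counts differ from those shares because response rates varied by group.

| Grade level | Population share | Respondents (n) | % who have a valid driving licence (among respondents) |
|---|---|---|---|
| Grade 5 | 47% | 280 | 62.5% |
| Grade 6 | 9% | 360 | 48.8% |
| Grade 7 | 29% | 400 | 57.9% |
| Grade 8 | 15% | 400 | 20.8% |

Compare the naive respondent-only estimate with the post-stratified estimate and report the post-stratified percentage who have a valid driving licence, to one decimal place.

53.7%

Naive respondent-only estimate (weights = respondent counts):
  (280/1440)×62.5 + (360/1440)×48.8 + (400/1440)×57.9 + (400/1440)×20.8 = 46.2139%
Reweighting by population grade level shares:
  0.47×62.5 + 0.09×48.8 + 0.29×57.9 + 0.15×20.8 = 53.678%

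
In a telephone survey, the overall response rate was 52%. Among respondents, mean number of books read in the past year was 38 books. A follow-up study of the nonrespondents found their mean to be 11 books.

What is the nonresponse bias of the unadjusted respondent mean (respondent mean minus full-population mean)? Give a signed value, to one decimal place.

+13.0

Nonresponse fraction = 1 − 0.52 = 0.48.
Bias = (nonresponse fraction) × (respondent mean − nonrespondent mean)
     = 0.48 × (38 − 11) = 0.48 × 27 = 12.96.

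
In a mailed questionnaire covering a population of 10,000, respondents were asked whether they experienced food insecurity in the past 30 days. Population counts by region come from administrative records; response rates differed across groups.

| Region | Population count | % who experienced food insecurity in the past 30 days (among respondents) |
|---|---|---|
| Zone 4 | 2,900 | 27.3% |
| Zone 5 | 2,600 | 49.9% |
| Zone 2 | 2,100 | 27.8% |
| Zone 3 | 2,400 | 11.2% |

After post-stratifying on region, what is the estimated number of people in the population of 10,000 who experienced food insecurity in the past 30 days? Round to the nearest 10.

2,940

Apply each group's respondent rate to its population count:
  Zone 4: 2,900 × 27.3% = 791.7
  Zone 5: 2,600 × 49.9% = 1297.4
  Zone 2: 2,100 × 27.8% = 583.8
  Zone 3: 2,400 × 11.2% = 268.8
Estimated total = 2941.7 → 2,940.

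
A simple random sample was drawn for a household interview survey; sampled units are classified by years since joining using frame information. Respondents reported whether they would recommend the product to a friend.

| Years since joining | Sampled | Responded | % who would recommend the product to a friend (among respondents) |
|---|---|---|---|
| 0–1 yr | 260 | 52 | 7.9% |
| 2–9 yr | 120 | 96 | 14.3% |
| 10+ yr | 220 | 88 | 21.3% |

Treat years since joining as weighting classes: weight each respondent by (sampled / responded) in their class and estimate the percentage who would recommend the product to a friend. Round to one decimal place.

14.1%

Response rates by class: 0–1 yr 52/260 = 20%, 2–9 yr 96/120 = 80%, 10+ yr 88/220 = 40%.
Each respondent's weight = sampled/responded in their class; summing within a class gives n_sampled, so:
  0–1 yr: 260 × 7.9 = 2054
  2–9 yr: 120 × 14.3 = 1716
  10+ yr: 220 × 21.3 = 4686
Adjusted estimate = 8456 / 600 = 14.0933 → 14.1%.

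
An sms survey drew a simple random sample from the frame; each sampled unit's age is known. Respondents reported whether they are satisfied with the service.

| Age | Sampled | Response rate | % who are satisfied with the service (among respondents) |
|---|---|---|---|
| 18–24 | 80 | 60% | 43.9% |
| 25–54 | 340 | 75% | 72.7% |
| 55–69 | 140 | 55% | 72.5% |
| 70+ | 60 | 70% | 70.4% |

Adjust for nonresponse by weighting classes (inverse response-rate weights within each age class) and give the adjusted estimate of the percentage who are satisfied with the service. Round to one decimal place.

Inverse-response-rate weighting restores each class to its sampled count, so class totals weight by n_sampled:
  18–24: 80 × 43.9 = 3512
  25–54: 340 × 72.7 = 24,718
  55–69: 140 × 72.5 = 10,150
  70+: 60 × 70.4 = 4224
Adjusted estimate = 42,604 / 620 = 68.7161 → 68.7%.

68.7%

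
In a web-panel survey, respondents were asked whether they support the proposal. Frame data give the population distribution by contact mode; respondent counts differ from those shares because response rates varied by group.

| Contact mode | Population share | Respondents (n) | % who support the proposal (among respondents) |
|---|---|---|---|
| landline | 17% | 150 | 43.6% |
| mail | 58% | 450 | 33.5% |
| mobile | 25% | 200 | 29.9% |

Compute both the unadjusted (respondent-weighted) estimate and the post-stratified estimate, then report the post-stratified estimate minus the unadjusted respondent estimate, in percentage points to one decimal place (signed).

-0.2 percentage points

Without adjustment, the pooled respondent share is:
  (150/800)×43.6 + (450/800)×33.5 + (200/800)×29.9 = 34.4937%
Reweighting by population contact mode shares:
  0.17×43.6 + 0.58×33.5 + 0.25×29.9 = 34.317%
Difference = 34.317 − 34.4937 = -0.1767 pp.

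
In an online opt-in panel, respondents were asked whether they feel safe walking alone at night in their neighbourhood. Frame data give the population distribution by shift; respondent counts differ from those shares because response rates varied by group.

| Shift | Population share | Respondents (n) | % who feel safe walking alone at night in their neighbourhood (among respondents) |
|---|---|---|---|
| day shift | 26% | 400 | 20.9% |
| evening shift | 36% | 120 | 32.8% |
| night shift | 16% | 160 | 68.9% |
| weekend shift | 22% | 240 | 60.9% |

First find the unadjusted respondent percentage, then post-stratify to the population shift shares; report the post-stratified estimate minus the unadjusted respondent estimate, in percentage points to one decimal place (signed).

+0.4 percentage points

Naive respondent-only estimate (weights = respondent counts):
  (400/920)×20.9 + (120/920)×32.8 + (160/920)×68.9 + (240/920)×60.9 = 41.2348%
Reweighting by population shift shares:
  0.26×20.9 + 0.36×32.8 + 0.16×68.9 + 0.22×60.9 = 41.664%
Difference = 41.664 − 41.2348 = 0.4292 pp.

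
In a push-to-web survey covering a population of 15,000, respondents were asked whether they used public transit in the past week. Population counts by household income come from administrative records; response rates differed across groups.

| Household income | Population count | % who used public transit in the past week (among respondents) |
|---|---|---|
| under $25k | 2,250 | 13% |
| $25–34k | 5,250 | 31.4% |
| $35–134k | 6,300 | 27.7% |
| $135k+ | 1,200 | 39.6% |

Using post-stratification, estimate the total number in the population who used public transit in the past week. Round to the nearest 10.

4,160

Estimated count per cell = population count × respondent percentage:
  under $25k: 2,250 × 13% = 292.5
  $25–34k: 5,250 × 31.4% = 1648.5
  $35–134k: 6,300 × 27.7% = 1745.1
  $135k+: 1,200 × 39.6% = 475.2
Estimated total = 4161.3 → 4,160.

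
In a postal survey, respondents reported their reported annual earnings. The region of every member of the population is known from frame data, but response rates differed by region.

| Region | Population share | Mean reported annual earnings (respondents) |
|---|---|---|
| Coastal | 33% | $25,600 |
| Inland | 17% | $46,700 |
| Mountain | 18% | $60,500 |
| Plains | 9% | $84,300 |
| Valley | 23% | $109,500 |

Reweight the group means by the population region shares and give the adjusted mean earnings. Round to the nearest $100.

Each cell contributes population-share × respondent value:
  Coastal: 0.33 × 25,600 = 8448
  Inland: 0.17 × 46,700 = 7939
  Mountain: 0.18 × 60,500 = 10,890
  Plains: 0.09 × 84,300 = 7587
  Valley: 0.23 × 109,500 = 25,185
Post-stratified estimate = 60,049 → $60,000.

$60,000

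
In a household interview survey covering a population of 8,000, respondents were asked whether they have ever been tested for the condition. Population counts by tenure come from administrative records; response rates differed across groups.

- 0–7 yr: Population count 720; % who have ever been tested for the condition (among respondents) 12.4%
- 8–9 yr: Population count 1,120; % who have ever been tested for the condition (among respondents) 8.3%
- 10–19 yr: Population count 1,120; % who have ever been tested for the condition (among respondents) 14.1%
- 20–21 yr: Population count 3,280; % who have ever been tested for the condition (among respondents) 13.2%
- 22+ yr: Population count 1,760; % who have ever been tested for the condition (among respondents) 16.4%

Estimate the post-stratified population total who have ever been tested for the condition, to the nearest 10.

Estimated count per cell = population count × respondent percentage:
  0–7 yr: 720 × 12.4% = 89.28
  8–9 yr: 1,120 × 8.3% = 92.96
  10–19 yr: 1,120 × 14.1% = 157.92
  20–21 yr: 3,280 × 13.2% = 432.96
  22+ yr: 1,760 × 16.4% = 288.64
Estimated total = 1061.76 → 1,060.

1,060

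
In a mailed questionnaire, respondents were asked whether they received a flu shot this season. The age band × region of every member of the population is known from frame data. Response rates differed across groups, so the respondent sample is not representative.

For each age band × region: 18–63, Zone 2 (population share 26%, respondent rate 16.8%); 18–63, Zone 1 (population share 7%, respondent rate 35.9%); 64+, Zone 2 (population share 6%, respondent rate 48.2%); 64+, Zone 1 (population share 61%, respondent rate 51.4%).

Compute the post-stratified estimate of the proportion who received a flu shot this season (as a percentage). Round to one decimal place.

Weight each group's respondent value by its population share:
  18–63, Zone 2: 0.26 × 16.8 = 4.368
  18–63, Zone 1: 0.07 × 35.9 = 2.513
  64+, Zone 2: 0.06 × 48.2 = 2.892
  64+, Zone 1: 0.61 × 51.4 = 31.354
Post-stratified estimate = 41.127 → 41.1%.

41.1%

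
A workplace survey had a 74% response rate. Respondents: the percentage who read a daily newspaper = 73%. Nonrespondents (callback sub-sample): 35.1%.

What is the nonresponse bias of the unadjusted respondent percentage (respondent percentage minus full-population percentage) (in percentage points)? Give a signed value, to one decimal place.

+9.9 percentage points

Nonresponse fraction = 1 − 0.74 = 0.26.
Bias = (nonresponse fraction) × (respondent percentage − nonrespondent percentage)
     = 0.26 × (73 − 35.1) = 0.26 × 37.9 = 9.854.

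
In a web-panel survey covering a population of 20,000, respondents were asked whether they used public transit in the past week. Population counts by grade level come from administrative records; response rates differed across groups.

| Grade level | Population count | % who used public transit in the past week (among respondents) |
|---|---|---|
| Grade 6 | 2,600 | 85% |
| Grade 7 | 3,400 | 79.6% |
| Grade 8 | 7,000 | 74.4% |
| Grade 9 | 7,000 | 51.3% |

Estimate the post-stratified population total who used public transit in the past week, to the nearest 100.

13,700

Apply each group's respondent rate to its population count:
  Grade 6: 2,600 × 85% = 2210
  Grade 7: 3,400 × 79.6% = 2706.4
  Grade 8: 7,000 × 74.4% = 5208
  Grade 9: 7,000 × 51.3% = 3591
Estimated total = 13715.4 → 13,700.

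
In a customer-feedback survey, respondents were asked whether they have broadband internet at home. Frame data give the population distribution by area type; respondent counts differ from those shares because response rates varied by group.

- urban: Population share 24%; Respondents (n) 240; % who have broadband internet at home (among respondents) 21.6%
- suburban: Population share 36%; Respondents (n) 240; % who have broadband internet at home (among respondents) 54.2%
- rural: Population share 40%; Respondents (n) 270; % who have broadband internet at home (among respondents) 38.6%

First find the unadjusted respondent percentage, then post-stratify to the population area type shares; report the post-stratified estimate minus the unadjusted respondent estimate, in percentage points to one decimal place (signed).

Unadjusted (pooled respondent) estimate weights by respondent counts:
  (240/750)×21.6 + (240/750)×54.2 + (270/750)×38.6 = 38.152%
Reweighting by population area type shares:
  0.24×21.6 + 0.36×54.2 + 0.4×38.6 = 40.136%
Difference = 40.136 − 38.152 = 1.984 pp.

+2.0 percentage points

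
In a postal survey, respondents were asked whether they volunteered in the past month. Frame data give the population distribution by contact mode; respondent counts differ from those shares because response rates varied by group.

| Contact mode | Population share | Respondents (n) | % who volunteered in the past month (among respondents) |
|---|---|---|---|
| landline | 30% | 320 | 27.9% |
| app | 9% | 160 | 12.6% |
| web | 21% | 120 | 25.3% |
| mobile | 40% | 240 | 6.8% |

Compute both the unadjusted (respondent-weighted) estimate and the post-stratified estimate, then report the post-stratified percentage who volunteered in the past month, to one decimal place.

17.5%

Unadjusted (pooled respondent) estimate weights by respondent counts:
  (320/840)×27.9 + (160/840)×12.6 + (120/840)×25.3 + (240/840)×6.8 = 18.5857%
Post-stratifying to population shares instead:
  0.3×27.9 + 0.09×12.6 + 0.21×25.3 + 0.4×6.8 = 17.537%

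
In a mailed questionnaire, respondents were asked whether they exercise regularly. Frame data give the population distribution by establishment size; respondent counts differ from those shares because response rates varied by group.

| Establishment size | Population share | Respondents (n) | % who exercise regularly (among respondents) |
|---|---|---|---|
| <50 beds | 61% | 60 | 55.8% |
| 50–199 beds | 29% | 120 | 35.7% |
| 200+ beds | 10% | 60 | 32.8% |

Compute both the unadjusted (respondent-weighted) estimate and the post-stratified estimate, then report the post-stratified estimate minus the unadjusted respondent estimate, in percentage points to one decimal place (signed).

+7.7 percentage points

Naive respondent-only estimate (weights = respondent counts):
  (60/240)×55.8 + (120/240)×35.7 + (60/240)×32.8 = 40%
Post-stratifying to population shares instead:
  0.61×55.8 + 0.29×35.7 + 0.1×32.8 = 47.671%
Difference = 47.671 − 40 = 7.671 pp.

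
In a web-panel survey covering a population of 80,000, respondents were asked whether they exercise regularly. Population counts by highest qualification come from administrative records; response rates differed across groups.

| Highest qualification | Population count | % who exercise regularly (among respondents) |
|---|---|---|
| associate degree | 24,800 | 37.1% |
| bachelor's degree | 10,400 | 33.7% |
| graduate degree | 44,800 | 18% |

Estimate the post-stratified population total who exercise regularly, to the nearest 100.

Each cell contributes its population count × the respondent rate:
  associate degree: 24,800 × 37.1% = 9200.8
  bachelor's degree: 10,400 × 33.7% = 3504.8
  graduate degree: 44,800 × 18% = 8064
Estimated total = 20769.6 → 20,800.

20,800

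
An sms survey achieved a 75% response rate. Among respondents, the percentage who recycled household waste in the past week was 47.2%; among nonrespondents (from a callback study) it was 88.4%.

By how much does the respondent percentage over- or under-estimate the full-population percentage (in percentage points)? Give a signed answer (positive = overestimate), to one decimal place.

-10.3 percentage points

Nonresponse fraction = 1 − 0.75 = 0.25.
Bias = (nonresponse fraction) × (respondent percentage − nonrespondent percentage)
     = 0.25 × (47.2 − 88.4) = 0.25 × -41.2 = -10.3.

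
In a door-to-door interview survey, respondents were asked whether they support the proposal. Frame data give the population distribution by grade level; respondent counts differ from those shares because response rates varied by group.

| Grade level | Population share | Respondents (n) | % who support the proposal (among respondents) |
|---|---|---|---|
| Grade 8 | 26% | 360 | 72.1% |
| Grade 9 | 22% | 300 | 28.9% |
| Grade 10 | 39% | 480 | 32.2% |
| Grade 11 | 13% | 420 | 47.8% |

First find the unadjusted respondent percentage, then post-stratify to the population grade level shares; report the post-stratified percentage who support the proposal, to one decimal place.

43.9%

Unadjusted (pooled respondent) estimate weights by respondent counts:
  (360/1560)×72.1 + (300/1560)×28.9 + (480/1560)×32.2 + (420/1560)×47.8 = 44.9731%
Post-stratified estimate weights by population shares:
  0.26×72.1 + 0.22×28.9 + 0.39×32.2 + 0.13×47.8 = 43.876%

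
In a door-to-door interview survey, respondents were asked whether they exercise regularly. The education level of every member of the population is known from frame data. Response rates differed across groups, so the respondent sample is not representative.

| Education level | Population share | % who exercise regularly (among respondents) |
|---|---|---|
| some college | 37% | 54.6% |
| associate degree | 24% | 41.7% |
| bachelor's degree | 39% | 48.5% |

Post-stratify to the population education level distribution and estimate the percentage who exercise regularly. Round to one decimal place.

Post-stratification weights by population share, not respondent share:
  some college: 0.37 × 54.6 = 20.202
  associate degree: 0.24 × 41.7 = 10.008
  bachelor's degree: 0.39 × 48.5 = 18.915
Post-stratified estimate = 49.125 → 49.1%.

49.1%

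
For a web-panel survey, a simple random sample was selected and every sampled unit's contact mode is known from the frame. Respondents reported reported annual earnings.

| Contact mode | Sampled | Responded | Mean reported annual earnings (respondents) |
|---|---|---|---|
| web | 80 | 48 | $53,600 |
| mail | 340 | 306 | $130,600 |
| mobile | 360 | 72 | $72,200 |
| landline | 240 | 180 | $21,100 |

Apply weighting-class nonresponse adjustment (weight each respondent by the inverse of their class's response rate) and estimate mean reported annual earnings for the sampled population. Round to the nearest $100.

Response rates by class: web 48/80 = 60%, mail 306/340 = 90%, mobile 72/360 = 20%, landline 180/240 = 75%.
Each respondent's weight = sampled/responded in their class; summing within a class gives n_sampled, so:
  web: 80 × 53,600 = 4,288,000
  mail: 340 × 130,600 = 44,404,000
  mobile: 360 × 72,200 = 25,992,000
  landline: 240 × 21,100 = 5,064,000
Adjusted estimate = 79,748,000 / 1,020 = 78184.3 → $78,200.

$78,200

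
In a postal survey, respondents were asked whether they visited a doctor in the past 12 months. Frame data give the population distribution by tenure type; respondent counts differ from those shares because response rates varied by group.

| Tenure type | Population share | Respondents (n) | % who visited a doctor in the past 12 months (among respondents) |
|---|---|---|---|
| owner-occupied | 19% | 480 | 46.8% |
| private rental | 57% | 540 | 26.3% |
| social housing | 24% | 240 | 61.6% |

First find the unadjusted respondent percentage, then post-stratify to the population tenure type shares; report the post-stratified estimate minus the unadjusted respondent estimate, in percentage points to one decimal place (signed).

Unadjusted (pooled respondent) estimate weights by respondent counts:
  (480/1260)×46.8 + (540/1260)×26.3 + (240/1260)×61.6 = 40.8333%
Reweighting by population tenure type shares:
  0.19×46.8 + 0.57×26.3 + 0.24×61.6 = 38.667%
Difference = 38.667 − 40.8333 = -2.1663 pp.

-2.2 percentage points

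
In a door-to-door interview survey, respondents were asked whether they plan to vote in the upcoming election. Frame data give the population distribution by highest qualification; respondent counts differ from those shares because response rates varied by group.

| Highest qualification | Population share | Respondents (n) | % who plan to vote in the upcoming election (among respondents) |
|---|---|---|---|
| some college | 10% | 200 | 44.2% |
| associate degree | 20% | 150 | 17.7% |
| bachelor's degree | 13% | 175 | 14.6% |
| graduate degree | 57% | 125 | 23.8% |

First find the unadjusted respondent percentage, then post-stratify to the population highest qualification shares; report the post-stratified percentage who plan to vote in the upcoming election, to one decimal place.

Without adjustment, the pooled respondent share is:
  (200/650)×44.2 + (150/650)×17.7 + (175/650)×14.6 + (125/650)×23.8 = 26.1923%
Reweighting by population highest qualification shares:
  0.1×44.2 + 0.2×17.7 + 0.13×14.6 + 0.57×23.8 = 23.424%

23.4%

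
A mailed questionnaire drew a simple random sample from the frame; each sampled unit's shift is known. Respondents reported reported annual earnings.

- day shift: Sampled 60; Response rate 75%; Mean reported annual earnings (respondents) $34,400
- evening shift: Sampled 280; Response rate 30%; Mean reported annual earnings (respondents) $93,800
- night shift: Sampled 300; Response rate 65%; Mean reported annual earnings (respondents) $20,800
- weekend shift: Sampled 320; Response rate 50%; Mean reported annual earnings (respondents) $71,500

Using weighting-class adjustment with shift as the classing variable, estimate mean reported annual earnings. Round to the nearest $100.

Weighting each respondent by the inverse class response rate inflates each class back to its sampled size, so the class weight is n_sampled:
  day shift: 60 × 34,400 = 2,064,000
  evening shift: 280 × 93,800 = 26,264,000
  night shift: 300 × 20,800 = 6,240,000
  weekend shift: 320 × 71,500 = 22,880,000
Adjusted estimate = 57,448,000 / 960 = 59841.7 → $59,800.

$59,800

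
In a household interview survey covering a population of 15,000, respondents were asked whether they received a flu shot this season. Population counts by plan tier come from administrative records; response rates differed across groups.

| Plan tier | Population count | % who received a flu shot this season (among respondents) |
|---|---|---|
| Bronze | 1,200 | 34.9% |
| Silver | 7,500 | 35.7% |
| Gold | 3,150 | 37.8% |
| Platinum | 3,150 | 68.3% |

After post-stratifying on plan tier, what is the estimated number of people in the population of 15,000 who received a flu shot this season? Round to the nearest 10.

6,440

Estimated count per cell = population count × respondent percentage:
  Bronze: 1,200 × 34.9% = 418.8
  Silver: 7,500 × 35.7% = 2677.5
  Gold: 3,150 × 37.8% = 1190.7
  Platinum: 3,150 × 68.3% = 2151.45
Estimated total = 6438.45 → 6,440.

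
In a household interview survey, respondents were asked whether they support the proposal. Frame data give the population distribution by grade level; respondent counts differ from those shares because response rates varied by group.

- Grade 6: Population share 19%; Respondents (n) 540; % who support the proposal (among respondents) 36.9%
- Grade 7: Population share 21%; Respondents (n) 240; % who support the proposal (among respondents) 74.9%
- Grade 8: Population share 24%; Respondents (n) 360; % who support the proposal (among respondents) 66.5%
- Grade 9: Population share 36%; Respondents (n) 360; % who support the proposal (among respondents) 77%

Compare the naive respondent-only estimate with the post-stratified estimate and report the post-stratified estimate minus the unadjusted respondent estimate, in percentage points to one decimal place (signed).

+6.7 percentage points

Naive respondent-only estimate (weights = respondent counts):
  (540/1500)×36.9 + (240/1500)×74.9 + (360/1500)×66.5 + (360/1500)×77 = 59.708%
Post-stratified estimate weights by population shares:
  0.19×36.9 + 0.21×74.9 + 0.24×66.5 + 0.36×77 = 66.42%
Difference = 66.42 − 59.708 = 6.712 pp.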